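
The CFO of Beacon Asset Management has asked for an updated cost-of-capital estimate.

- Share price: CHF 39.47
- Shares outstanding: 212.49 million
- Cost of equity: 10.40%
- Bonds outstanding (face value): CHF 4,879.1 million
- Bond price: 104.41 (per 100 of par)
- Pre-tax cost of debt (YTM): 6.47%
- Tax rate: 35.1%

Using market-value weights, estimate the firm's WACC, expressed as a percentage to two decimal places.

Market value of equity E = 39.47 × 212.49m = 8386.9803m. Market value of debt D = 4879.1m × 104.41/100 = 5094.26831m.
Total capital V = 8386.9803 + 5094.26831 = 13481.24861.
Equity: weight = 8386.9803/13481.24861 = 0.6221; cost = 10.4%.
Bonds outstanding: weight = 5094.26831/13481.24861 = 0.3779; after-tax cost = 6.47% × (1 − 35.1%) = 4.1990%.
WACC = 0.6221 × 10.4000% + 0.3779 × 4.1990% = 8.0568%.

8.06%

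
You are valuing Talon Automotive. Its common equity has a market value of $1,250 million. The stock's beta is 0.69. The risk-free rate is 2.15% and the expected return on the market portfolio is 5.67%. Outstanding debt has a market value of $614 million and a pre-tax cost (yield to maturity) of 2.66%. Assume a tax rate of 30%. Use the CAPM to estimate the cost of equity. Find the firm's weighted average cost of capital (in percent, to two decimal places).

3.68%

Market risk premium = 5.67% − 2.15% = 3.52%.
Cost of equity via CAPM: Re = 2.15% + 0.69 × 3.52% = 4.5788%.
Total capital V = 1250 + 614 = 1864.
Equity: weight = 1250/1864 = 0.6706; cost = 4.5788%.
Debt: weight = 614/1864 = 0.3294; after-tax cost = 2.66% × (1 − 30%) = 1.8620%.
WACC = 0.6706 × 4.5788% + 0.3294 × 1.8620% = 3.6839%.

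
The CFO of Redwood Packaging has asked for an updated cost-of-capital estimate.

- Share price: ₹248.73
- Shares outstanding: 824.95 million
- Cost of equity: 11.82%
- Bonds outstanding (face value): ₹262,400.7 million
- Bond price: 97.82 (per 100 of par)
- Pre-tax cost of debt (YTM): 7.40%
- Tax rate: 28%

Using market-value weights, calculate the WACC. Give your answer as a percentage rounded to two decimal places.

Market value of equity E = 248.73 × 824.95m = 205189.8135m. Market value of debt D = 262400.7m × 97.82/100 = 256680.36474m.
Total capital V = 205189.8135 + 256680.36474 = 461870.17824.
Equity: weight = 205189.8135/461870.17824 = 0.4443; cost = 11.82%.
Bonds outstanding: weight = 256680.36474/461870.17824 = 0.5557; after-tax cost = 7.4% × (1 − 28%) = 5.3280%.
WACC = 0.4443 × 11.8200% + 0.5557 × 5.3280% = 8.2121%.

8.21%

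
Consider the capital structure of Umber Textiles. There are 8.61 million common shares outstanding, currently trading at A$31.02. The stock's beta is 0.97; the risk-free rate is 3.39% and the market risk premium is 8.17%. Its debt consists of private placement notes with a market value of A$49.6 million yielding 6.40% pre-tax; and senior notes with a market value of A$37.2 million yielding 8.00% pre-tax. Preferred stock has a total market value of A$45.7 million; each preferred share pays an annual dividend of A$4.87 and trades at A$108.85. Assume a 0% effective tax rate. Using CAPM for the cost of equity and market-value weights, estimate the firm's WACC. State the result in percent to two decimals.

Cost of equity via CAPM: Re = 3.39% + 0.97 × 8.17% = 11.3149%.
Cost of preferred: Rp = 4.87 / 108.85 = 4.4740%.
Market value of equity E = 31.02 × 8.61m = 267.0822m.
Total capital V = 267.0822 + 45.7 + 49.6 + 37.2 = 399.5822.
Equity: weight = 267.0822/399.5822 = 0.6684; cost = 11.3149%.
Preferred: weight = 45.7/399.5822 = 0.1144; cost = 4.474%.
Private placement notes: weight = 49.6/399.5822 = 0.1241; after-tax cost = 6.4% × (1 − 0%) = 6.4000%.
Senior notes: weight = 37.2/399.5822 = 0.0931; after-tax cost = 8% × (1 − 0%) = 8.0000%.
WACC = 0.6684 × 11.3149% + 0.1144 × 4.4740% + 0.1241 × 6.4000% + 0.0931 × 8.0000% = 9.6138%.

9.61%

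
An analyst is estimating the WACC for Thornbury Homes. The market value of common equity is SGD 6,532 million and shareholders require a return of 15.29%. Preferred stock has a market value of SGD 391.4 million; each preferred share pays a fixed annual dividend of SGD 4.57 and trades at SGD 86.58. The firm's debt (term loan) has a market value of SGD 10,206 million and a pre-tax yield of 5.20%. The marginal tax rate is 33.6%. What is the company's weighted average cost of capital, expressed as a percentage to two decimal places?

Cost of preferred: Rp = 4.57 / 86.58 = 5.2784%.
Total capital V = 6532 + 391.4 + 10206 = 17129.4.
Equity: weight = 6532/17129.4 = 0.3813; cost = 15.29%.
Preferred: weight = 391.4/17129.4 = 0.0228; cost = 5.2784%.
Term loan: weight = 10206/17129.4 = 0.5958; after-tax cost = 5.2% × (1 − 33.6%) = 3.4528%.
WACC = 0.3813 × 15.2900% + 0.0228 × 5.2784% + 0.5958 × 3.4528% = 8.0084%.

8.01%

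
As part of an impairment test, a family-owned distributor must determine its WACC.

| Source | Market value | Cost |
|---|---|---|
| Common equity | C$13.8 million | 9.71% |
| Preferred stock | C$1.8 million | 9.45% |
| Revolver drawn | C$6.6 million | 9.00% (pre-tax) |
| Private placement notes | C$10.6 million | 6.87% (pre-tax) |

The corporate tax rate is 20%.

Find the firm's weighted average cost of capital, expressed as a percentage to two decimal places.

Total capital V = 13.8 + 1.8 + 6.6 + 10.6 = 32.8.
Equity: weight = 13.8/32.8 = 0.4207; cost = 9.71%.
Preferred: weight = 1.8/32.8 = 0.0549; cost = 9.45%.
Revolver drawn: weight = 6.6/32.8 = 0.2012; after-tax cost = 9% × (1 − 20%) = 7.2000%.
Private placement notes: weight = 10.6/32.8 = 0.3232; after-tax cost = 6.87% × (1 − 20%) = 5.4960%.
WACC = 0.4207 × 9.7100% + 0.0549 × 9.4500% + 0.2012 × 7.2000% + 0.3232 × 5.4960% = 7.8288%.

7.83%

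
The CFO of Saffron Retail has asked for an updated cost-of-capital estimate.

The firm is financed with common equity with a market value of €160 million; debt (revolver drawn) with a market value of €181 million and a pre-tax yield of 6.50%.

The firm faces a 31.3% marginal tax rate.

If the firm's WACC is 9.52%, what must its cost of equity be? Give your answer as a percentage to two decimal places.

15.24%

Total capital V = 160 + 181 = 341.
Equity weight = 160/341 = 0.4692.
Revolver drawn weight = 181/341 = 0.5308.
Debt contribution = 0.5308 × 6.5% × (1 − 31.3%) = 2.3703%.
Required equity contribution = 9.52% − 2.3703% = 7.1497%.
Re = 7.1497% / 0.4692 = 15.2379%.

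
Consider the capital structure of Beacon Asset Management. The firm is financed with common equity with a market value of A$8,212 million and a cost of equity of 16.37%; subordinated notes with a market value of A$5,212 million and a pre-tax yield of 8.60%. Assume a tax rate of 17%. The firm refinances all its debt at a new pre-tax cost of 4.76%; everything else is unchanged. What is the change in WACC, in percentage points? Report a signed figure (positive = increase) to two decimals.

Current WACC:
Total capital V = 8212 + 5212 = 13424.
Equity: weight = 8212/13424 = 0.6117; cost = 16.37%.
Subordinated notes: weight = 5212/13424 = 0.3883; after-tax cost = 8.6% × (1 − 17%) = 7.1380%.
WACC = 0.6117 × 16.3700% + 0.3883 × 7.1380% = 12.7856%.
After the change:
Total capital V = 8212 + 5212 = 13424.
Equity: weight = 8212/13424 = 0.6117; cost = 16.37%.
Subordinated notes: weight = 5212/13424 = 0.3883; after-tax cost = 4.76% × (1 − 17%) = 3.9508%.
WACC = 0.6117 × 16.3700% + 0.3883 × 3.9508% = 11.5481%.
Change in WACC = 11.5481% − 12.7856% = -1.2375 pp.

-1.24 pp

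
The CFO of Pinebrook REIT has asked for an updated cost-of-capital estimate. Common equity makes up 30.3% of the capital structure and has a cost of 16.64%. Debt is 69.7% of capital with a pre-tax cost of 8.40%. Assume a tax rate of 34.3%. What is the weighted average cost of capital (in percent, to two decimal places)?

After-tax cost of debt = 8.4% × (1 − 34.3%) = 5.5188%.
WACC = 0.303 × 16.6400% + 0.697 × 5.5188% = 8.8885%.

8.89%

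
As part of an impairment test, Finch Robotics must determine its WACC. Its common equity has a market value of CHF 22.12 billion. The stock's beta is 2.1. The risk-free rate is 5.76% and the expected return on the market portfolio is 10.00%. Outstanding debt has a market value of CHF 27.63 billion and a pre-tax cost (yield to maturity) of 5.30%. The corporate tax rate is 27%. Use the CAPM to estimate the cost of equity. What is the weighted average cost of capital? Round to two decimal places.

8.67%

Market risk premium = 10.0% − 5.76% = 4.24%.
Cost of equity via CAPM: Re = 5.76% + 2.1 × 4.24% = 14.6640%.
Total capital V = 22.12 + 27.63 = 49.75.
Equity: weight = 22.12/49.75 = 0.4446; cost = 14.664%.
Debt: weight = 27.63/49.75 = 0.5554; after-tax cost = 5.3% × (1 − 27%) = 3.8690%.
WACC = 0.4446 × 14.6640% + 0.5554 × 3.8690% = 8.6687%.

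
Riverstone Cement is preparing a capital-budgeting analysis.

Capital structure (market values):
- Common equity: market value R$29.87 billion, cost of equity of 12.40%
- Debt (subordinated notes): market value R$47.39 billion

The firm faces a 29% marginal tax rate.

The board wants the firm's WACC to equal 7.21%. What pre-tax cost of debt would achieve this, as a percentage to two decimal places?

Total capital V = 29.87 + 47.39 = 77.26.
Equity weight = 29.87/77.26 = 0.3866.
Subordinated notes weight = 47.39/77.26 = 0.6134.
Equity contribution = 0.3866 × 12.4% = 4.7940%.
Remaining for debt = 7.21% − 4.7940% = 2.4160%.
Rd × (1 − 29%) × 0.6134 = 2.4160%  ⇒  Rd = 5.5475%.

5.55%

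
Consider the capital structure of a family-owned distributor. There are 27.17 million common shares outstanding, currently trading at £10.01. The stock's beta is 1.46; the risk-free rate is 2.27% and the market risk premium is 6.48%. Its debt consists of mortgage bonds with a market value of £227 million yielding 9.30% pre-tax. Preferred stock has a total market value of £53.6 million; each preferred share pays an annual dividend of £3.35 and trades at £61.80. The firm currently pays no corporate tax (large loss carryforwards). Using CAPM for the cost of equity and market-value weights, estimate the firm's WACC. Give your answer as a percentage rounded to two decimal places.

10.12%

Cost of equity via CAPM: Re = 2.27% + 1.46 × 6.48% = 11.7308%.
Cost of preferred: Rp = 3.35 / 61.8 = 5.4207%.
Market value of equity E = 10.01 × 27.17m = 271.9717m.
Total capital V = 271.9717 + 53.6 + 227 = 552.5717.
Equity: weight = 271.9717/552.5717 = 0.4922; cost = 11.7308%.
Preferred: weight = 53.6/552.5717 = 0.0970; cost = 5.4207%.
Mortgage bonds: weight = 227/552.5717 = 0.4108; after-tax cost = 9.3% × (1 − 0%) = 9.3000%.
WACC = 0.4922 × 11.7308% + 0.0970 × 5.4207% + 0.4108 × 9.3000% = 10.1201%.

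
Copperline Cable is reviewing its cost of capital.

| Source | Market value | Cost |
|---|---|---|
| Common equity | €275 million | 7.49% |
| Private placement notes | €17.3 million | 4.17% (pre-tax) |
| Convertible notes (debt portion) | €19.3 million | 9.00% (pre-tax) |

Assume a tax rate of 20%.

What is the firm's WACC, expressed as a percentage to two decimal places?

7.24%

Total capital V = 275 + 17.3 + 19.3 = 311.6.
Equity: weight = 275/311.6 = 0.8825; cost = 7.49%.
Private placement notes: weight = 17.3/311.6 = 0.0555; after-tax cost = 4.17% × (1 − 20%) = 3.3360%.
Convertible notes (debt portion): weight = 19.3/311.6 = 0.0619; after-tax cost = 9% × (1 − 20%) = 7.2000%.
WACC = 0.8825 × 7.4900% + 0.0555 × 3.3360% + 0.0619 × 7.2000% = 7.2414%.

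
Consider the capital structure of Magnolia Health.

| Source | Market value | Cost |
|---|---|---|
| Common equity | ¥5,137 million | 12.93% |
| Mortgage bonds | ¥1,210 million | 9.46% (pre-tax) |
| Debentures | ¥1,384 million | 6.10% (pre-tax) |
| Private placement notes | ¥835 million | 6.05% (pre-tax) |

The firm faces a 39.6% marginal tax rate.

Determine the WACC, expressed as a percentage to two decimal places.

Total capital V = 5137 + 1210 + 1384 + 835 = 8566.
Equity: weight = 5137/8566 = 0.5997; cost = 12.93%.
Mortgage bonds: weight = 1210/8566 = 0.1413; after-tax cost = 9.46% × (1 − 39.6%) = 5.7138%.
Debentures: weight = 1384/8566 = 0.1616; after-tax cost = 6.1% × (1 − 39.6%) = 3.6844%.
Private placement notes: weight = 835/8566 = 0.0975; after-tax cost = 6.05% × (1 − 39.6%) = 3.6542%.
WACC = 0.5997 × 12.9300% + 0.1413 × 5.7138% + 0.1616 × 3.6844% + 0.0975 × 3.6542% = 9.5127%.

9.51%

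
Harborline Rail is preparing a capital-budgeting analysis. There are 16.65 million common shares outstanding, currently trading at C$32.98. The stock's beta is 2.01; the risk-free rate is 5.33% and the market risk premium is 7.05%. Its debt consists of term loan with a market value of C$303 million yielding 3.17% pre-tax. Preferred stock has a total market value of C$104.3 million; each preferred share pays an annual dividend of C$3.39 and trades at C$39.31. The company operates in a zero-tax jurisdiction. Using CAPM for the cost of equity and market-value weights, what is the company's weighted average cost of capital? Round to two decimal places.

13.14%

Cost of equity via CAPM: Re = 5.33% + 2.01 × 7.05% = 19.5005%.
Cost of preferred: Rp = 3.39 / 39.31 = 8.6238%.
Market value of equity E = 32.98 × 16.65m = 549.117m.
Total capital V = 549.117 + 104.3 + 303 = 956.417.
Equity: weight = 549.117/956.417 = 0.5741; cost = 19.5005%.
Preferred: weight = 104.3/956.417 = 0.1091; cost = 8.6238%.
Term loan: weight = 303/956.417 = 0.3168; after-tax cost = 3.17% × (1 − 0%) = 3.1700%.
WACC = 0.5741 × 19.5005% + 0.1091 × 8.6238% + 0.3168 × 3.1700% = 13.1407%.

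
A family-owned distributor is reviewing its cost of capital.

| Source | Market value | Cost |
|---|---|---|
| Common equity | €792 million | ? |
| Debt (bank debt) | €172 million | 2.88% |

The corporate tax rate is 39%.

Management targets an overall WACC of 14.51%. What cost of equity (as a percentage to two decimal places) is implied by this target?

Total capital V = 792 + 172 = 964.
Equity weight = 792/964 = 0.8216.
Bank debt weight = 172/964 = 0.1784.
Debt contribution = 0.1784 × 2.88% × (1 − 39%) = 0.3135%.
Required equity contribution = 14.51% − 0.3135% = 14.1965%.
Re = 14.1965% / 0.8216 = 17.2796%.

17.28%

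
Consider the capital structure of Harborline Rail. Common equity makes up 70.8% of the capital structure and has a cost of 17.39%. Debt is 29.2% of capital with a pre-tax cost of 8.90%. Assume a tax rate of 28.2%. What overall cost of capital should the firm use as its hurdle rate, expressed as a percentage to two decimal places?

After-tax cost of debt = 8.9% × (1 − 28.2%) = 6.3902%.
WACC = 0.708 × 17.3900% + 0.292 × 6.3902% = 14.1781%.

14.18%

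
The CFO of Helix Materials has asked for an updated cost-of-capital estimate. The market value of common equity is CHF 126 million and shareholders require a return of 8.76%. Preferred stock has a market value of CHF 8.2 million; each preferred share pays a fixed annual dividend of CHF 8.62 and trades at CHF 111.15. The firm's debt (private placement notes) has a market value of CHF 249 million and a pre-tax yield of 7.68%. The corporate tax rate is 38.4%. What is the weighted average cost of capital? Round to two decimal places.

Cost of preferred: Rp = 8.62 / 111.15 = 7.7553%.
Total capital V = 126 + 8.2 + 249 = 383.2.
Equity: weight = 126/383.2 = 0.3288; cost = 8.76%.
Preferred: weight = 8.2/383.2 = 0.0214; cost = 7.7553%.
Private placement notes: weight = 249/383.2 = 0.6498; after-tax cost = 7.68% × (1 − 38.4%) = 4.7309%.
WACC = 0.3288 × 8.7600% + 0.0214 × 7.7553% + 0.6498 × 4.7309% = 6.1204%.

6.12%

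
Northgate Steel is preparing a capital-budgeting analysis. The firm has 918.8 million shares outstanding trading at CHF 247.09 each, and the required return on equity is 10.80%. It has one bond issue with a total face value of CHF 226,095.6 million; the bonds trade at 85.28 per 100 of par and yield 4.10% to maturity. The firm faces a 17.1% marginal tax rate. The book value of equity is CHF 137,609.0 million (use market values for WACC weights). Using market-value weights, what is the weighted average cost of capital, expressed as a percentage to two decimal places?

7.40%

Market value of equity E = 247.09 × 918.8m = 227026.292m. Market value of debt D = 226095.6m × 85.28/100 = 192814.32768m.
Total capital V = 227026.292 + 192814.32768 = 419840.61968.
Equity: weight = 227026.292/419840.61968 = 0.5407; cost = 10.8%.
Bonds outstanding: weight = 192814.32768/419840.61968 = 0.4593; after-tax cost = 4.1% × (1 − 17.1%) = 3.3989%.
WACC = 0.5407 × 10.8000% + 0.4593 × 3.3989% = 7.4010%.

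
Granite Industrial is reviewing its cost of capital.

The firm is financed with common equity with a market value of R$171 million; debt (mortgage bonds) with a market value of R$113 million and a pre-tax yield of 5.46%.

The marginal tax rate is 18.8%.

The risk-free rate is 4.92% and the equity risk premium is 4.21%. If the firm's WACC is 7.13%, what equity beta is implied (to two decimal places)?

Total capital V = 171 + 113 = 284.
Equity weight = 171/284 = 0.6021.
Mortgage bonds weight = 113/284 = 0.3979.
Debt contribution = 0.3979 × 5.46% × (1 − 18.8%) = 1.7640%.
Required equity contribution = 7.13% − 1.7640% = 5.3660%  ⇒  Re = 8.9119%.
CAPM: 8.9119% = 4.92% + β × 4.21%  ⇒  β = 0.9482.

0.95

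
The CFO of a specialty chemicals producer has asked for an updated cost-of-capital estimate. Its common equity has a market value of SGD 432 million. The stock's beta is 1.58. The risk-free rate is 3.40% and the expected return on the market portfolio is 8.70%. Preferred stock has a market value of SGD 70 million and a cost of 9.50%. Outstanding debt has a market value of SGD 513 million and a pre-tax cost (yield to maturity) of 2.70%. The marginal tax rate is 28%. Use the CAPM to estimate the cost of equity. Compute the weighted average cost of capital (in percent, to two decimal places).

Market risk premium = 8.7% − 3.4% = 5.3%.
Cost of equity via CAPM: Re = 3.4% + 1.58 × 5.3% = 11.7740%.
Total capital V = 432 + 70 + 513 = 1015.
Equity: weight = 432/1015 = 0.4256; cost = 11.774%.
Preferred: weight = 70/1015 = 0.0690; cost = 9.5%.
Debt: weight = 513/1015 = 0.5054; after-tax cost = 2.7% × (1 − 28%) = 1.9440%.
WACC = 0.4256 × 11.7740% + 0.0690 × 9.5000% + 0.5054 × 1.9440% = 6.6489%.

6.65%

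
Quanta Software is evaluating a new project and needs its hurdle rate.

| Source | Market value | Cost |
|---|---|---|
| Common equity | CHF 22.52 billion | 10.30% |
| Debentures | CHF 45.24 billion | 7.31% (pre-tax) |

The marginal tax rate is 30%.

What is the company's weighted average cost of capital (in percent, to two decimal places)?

6.84%

Total capital V = 22.52 + 45.24 = 67.76.
Equity: weight = 22.52/67.76 = 0.3323; cost = 10.3%.
Debentures: weight = 45.24/67.76 = 0.6677; after-tax cost = 7.31% × (1 − 30%) = 5.1170%.
WACC = 0.3323 × 10.3000% + 0.6677 × 5.1170% = 6.8396%.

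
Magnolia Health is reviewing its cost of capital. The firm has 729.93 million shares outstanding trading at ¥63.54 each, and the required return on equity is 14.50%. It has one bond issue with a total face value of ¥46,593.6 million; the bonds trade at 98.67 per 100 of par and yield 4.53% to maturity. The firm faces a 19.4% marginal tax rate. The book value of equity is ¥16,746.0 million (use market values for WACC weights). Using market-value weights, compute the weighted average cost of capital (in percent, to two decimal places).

9.10%

Market value of equity E = 63.54 × 729.93m = 46379.7522m. Market value of debt D = 46593.6m × 98.67/100 = 45973.90512m.
Total capital V = 46379.7522 + 45973.90512 = 92353.65732.
Equity: weight = 46379.7522/92353.65732 = 0.5022; cost = 14.5%.
Bonds outstanding: weight = 45973.90512/92353.65732 = 0.4978; after-tax cost = 4.53% × (1 − 19.4%) = 3.6512%.
WACC = 0.5022 × 14.5000% + 0.4978 × 3.6512% = 9.0994%.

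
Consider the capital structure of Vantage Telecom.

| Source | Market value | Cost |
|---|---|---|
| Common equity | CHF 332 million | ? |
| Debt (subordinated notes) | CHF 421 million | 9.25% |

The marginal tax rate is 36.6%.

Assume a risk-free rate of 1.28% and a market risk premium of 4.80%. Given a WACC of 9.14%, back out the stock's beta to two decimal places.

2.50

Total capital V = 332 + 421 = 753.
Equity weight = 332/753 = 0.4409.
Subordinated notes weight = 421/753 = 0.5591.
Debt contribution = 0.5591 × 9.25% × (1 − 36.6%) = 3.2788%.
Required equity contribution = 9.14% − 3.2788% = 5.8612%  ⇒  Re = 13.2936%.
CAPM: 13.2936% = 1.28% + β × 4.8%  ⇒  β = 2.5028.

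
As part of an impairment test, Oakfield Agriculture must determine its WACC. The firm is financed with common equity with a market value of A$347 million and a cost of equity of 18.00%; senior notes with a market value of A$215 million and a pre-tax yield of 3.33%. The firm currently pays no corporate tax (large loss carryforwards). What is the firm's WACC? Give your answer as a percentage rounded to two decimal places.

12.39%

Total capital V = 347 + 215 = 562.
Equity: weight = 347/562 = 0.6174; cost = 18%.
Senior notes: weight = 215/562 = 0.3826; after-tax cost = 3.33% × (1 − 0%) = 3.3300%.
WACC = 0.6174 × 18.0000% + 0.3826 × 3.3300% = 12.3878%.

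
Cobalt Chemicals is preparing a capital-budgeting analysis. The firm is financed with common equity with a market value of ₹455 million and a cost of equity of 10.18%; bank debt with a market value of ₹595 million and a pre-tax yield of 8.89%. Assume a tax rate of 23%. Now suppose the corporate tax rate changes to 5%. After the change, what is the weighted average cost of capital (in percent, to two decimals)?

After the change:
Total capital V = 455 + 595 = 1050.
Equity: weight = 455/1050 = 0.4333; cost = 10.18%.
Bank debt: weight = 595/1050 = 0.5667; after-tax cost = 8.89% × (1 − 5%) = 8.4455%.
WACC = 0.4333 × 10.1800% + 0.5667 × 8.4455% = 9.1971%.

9.20%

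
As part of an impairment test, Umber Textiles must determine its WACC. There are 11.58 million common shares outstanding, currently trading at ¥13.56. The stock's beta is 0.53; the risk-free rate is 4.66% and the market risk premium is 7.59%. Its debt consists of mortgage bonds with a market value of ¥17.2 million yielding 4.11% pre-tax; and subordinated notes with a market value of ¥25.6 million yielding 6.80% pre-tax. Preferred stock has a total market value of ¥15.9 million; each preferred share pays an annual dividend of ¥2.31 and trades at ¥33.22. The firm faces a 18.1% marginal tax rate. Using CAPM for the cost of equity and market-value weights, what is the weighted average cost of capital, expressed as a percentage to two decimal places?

Cost of equity via CAPM: Re = 4.66% + 0.53 × 7.59% = 8.6827%.
Cost of preferred: Rp = 2.31 / 33.22 = 6.9536%.
Market value of equity E = 13.56 × 11.58m = 157.0248m.
Total capital V = 157.0248 + 15.9 + 17.2 + 25.6 = 215.7248.
Equity: weight = 157.0248/215.7248 = 0.7279; cost = 8.6827%.
Preferred: weight = 15.9/215.7248 = 0.0737; cost = 6.9536%.
Mortgage bonds: weight = 17.2/215.7248 = 0.0797; after-tax cost = 4.11% × (1 − 18.1%) = 3.3661%.
Subordinated notes: weight = 25.6/215.7248 = 0.1187; after-tax cost = 6.8% × (1 − 18.1%) = 5.5692%.
WACC = 0.7279 × 8.6827% + 0.0737 × 6.9536% + 0.0797 × 3.3661% + 0.1187 × 5.5692% = 7.7619%.

7.76%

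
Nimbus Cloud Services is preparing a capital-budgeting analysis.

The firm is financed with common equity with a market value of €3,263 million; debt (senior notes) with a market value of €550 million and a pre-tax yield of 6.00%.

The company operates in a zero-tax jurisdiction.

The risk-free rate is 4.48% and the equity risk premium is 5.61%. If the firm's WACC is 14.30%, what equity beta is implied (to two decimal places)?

Total capital V = 3263 + 550 = 3813.
Equity weight = 3263/3813 = 0.8558.
Senior notes weight = 550/3813 = 0.1442.
Debt contribution = 0.1442 × 6% × (1 − 0%) = 0.8655%.
Required equity contribution = 14.3% − 0.8655% = 13.4345%  ⇒  Re = 15.6990%.
CAPM: 15.6990% = 4.48% + β × 5.61%  ⇒  β = 1.9998.

2.00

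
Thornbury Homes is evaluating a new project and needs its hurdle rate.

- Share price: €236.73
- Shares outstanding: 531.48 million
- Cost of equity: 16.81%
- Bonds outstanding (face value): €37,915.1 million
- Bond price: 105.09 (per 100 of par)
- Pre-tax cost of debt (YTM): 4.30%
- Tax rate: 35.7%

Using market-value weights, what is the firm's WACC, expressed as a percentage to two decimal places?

13.43%

Market value of equity E = 236.73 × 531.48m = 125817.2604m. Market value of debt D = 37915.1m × 105.09/100 = 39844.97859m.
Total capital V = 125817.2604 + 39844.97859 = 165662.23899.
Equity: weight = 125817.2604/165662.23899 = 0.7595; cost = 16.81%.
Bonds outstanding: weight = 39844.97859/165662.23899 = 0.2405; after-tax cost = 4.3% × (1 − 35.7%) = 2.7649%.
WACC = 0.7595 × 16.8100% + 0.2405 × 2.7649% = 13.4319%.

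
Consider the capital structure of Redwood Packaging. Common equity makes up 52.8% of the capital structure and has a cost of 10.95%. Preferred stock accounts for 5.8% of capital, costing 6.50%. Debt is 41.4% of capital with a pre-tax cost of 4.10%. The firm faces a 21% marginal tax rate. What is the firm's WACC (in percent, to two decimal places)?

After-tax cost of debt = 4.1% × (1 − 21%) = 3.2390%.
WACC = 0.528 × 10.9500% + 0.058 × 6.5000% + 0.414 × 3.2390% = 7.4995%.

7.50%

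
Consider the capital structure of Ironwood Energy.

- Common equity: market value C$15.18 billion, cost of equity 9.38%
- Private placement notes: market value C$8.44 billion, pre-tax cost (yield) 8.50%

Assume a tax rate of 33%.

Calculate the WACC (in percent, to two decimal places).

Total capital V = 15.18 + 8.44 = 23.62.
Equity: weight = 15.18/23.62 = 0.6427; cost = 9.38%.
Private placement notes: weight = 8.44/23.62 = 0.3573; after-tax cost = 8.5% × (1 − 33%) = 5.6950%.
WACC = 0.6427 × 9.3800% + 0.3573 × 5.6950% = 8.0633%.

8.06%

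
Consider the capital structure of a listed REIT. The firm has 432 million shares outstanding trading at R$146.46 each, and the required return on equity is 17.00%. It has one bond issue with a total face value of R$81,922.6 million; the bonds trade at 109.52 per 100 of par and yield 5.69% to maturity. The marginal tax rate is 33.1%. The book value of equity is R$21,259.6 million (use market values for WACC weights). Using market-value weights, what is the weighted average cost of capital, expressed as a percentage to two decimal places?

Market value of equity E = 146.46 × 432m = 63270.72m. Market value of debt D = 81922.6m × 109.52/100 = 89721.63152m.
Total capital V = 63270.72 + 89721.63152 = 152992.35152.
Equity: weight = 63270.72/152992.35152 = 0.4136; cost = 17%.
Bonds outstanding: weight = 89721.63152/152992.35152 = 0.5864; after-tax cost = 5.69% × (1 − 33.1%) = 3.8066%.
WACC = 0.4136 × 17.0000% + 0.5864 × 3.8066% = 9.2628%.

9.26%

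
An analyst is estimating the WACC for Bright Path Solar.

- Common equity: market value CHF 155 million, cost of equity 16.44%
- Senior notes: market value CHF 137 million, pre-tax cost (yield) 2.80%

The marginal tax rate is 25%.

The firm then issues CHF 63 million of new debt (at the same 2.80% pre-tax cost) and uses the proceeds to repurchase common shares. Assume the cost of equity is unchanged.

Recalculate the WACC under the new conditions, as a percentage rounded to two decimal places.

After the change:
Total capital V = 92 + 200 = 292.
Equity: weight = 92/292 = 0.3151; cost = 16.44%.
Senior notes: weight = 200/292 = 0.6849; after-tax cost = 2.8% × (1 − 25%) = 2.1000%.
WACC = 0.3151 × 16.4400% + 0.6849 × 2.1000% = 6.6181%.

6.62%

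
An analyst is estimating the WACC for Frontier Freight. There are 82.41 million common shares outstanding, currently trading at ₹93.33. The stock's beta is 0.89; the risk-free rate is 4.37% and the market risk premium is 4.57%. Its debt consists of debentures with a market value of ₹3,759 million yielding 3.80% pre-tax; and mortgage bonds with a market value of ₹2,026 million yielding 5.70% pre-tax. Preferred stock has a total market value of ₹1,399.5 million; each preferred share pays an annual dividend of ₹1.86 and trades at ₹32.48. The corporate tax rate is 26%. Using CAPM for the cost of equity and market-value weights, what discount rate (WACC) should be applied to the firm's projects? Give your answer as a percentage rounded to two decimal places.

6.19%

Cost of equity via CAPM: Re = 4.37% + 0.89 × 4.57% = 8.4373%.
Cost of preferred: Rp = 1.86 / 32.48 = 5.7266%.
Market value of equity E = 93.33 × 82.41m = 7691.3253m.
Total capital V = 7691.3253 + 1399.5 + 3759 + 2026 = 14875.8253.
Equity: weight = 7691.3253/14875.8253 = 0.5170; cost = 8.4373%.
Preferred: weight = 1399.5/14875.8253 = 0.0941; cost = 5.7266%.
Debentures: weight = 3759/14875.8253 = 0.2527; after-tax cost = 3.8% × (1 − 26%) = 2.8120%.
Mortgage bonds: weight = 2026/14875.8253 = 0.1362; after-tax cost = 5.7% × (1 − 26%) = 4.2180%.
WACC = 0.5170 × 8.4373% + 0.0941 × 5.7266% + 0.2527 × 2.8120% + 0.1362 × 4.2180% = 6.1862%.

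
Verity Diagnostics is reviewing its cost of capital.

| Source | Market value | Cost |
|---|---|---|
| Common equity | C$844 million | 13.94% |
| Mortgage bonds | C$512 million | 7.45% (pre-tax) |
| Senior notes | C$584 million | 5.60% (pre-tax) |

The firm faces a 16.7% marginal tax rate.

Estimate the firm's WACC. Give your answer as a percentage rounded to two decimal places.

9.11%

Total capital V = 844 + 512 + 584 = 1940.
Equity: weight = 844/1940 = 0.4351; cost = 13.94%.
Mortgage bonds: weight = 512/1940 = 0.2639; after-tax cost = 7.45% × (1 − 16.7%) = 6.2058%.
Senior notes: weight = 584/1940 = 0.3010; after-tax cost = 5.6% × (1 − 16.7%) = 4.6648%.
WACC = 0.4351 × 13.9400% + 0.2639 × 6.2058% + 0.3010 × 4.6648% = 9.1067%.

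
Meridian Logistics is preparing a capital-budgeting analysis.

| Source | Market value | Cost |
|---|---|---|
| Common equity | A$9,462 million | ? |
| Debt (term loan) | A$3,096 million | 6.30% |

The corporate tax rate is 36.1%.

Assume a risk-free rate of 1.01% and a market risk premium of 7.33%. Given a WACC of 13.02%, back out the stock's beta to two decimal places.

2.04

Total capital V = 9462 + 3096 = 12558.
Equity weight = 9462/12558 = 0.7535.
Term loan weight = 3096/12558 = 0.2465.
Debt contribution = 0.2465 × 6.3% × (1 − 36.1%) = 0.9925%.
Required equity contribution = 13.02% − 0.9925% = 12.0275%  ⇒  Re = 15.9630%.
CAPM: 15.9630% = 1.01% + β × 7.33%  ⇒  β = 2.0400.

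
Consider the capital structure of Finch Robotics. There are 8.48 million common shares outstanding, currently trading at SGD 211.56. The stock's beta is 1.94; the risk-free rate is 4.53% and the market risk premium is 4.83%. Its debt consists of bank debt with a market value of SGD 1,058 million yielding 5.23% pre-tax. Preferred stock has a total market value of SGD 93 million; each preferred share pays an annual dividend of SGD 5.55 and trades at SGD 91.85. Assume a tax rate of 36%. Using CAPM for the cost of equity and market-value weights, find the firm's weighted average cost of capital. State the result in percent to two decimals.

Cost of equity via CAPM: Re = 4.53% + 1.94 × 4.83% = 13.9002%.
Cost of preferred: Rp = 5.55 / 91.85 = 6.0425%.
Market value of equity E = 211.56 × 8.48m = 1794.0288m.
Total capital V = 1794.0288 + 93 + 1058 = 2945.0288.
Equity: weight = 1794.0288/2945.0288 = 0.6092; cost = 13.9002%.
Preferred: weight = 93/2945.0288 = 0.0316; cost = 6.0425%.
Bank debt: weight = 1058/2945.0288 = 0.3592; after-tax cost = 5.23% × (1 − 36%) = 3.3472%.
WACC = 0.6092 × 13.9002% + 0.0316 × 6.0425% + 0.3592 × 3.3472% = 9.8609%.

9.86%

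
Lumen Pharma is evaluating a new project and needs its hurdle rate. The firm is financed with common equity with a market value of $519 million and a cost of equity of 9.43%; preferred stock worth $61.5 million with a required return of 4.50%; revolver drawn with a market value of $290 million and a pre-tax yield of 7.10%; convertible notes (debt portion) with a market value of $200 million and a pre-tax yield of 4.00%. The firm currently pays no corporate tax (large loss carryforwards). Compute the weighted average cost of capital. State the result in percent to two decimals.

Total capital V = 519 + 61.5 + 290 + 200 = 1070.5.
Equity: weight = 519/1070.5 = 0.4848; cost = 9.43%.
Preferred: weight = 61.5/1070.5 = 0.0574; cost = 4.5%.
Revolver drawn: weight = 290/1070.5 = 0.2709; after-tax cost = 7.1% × (1 − 0%) = 7.1000%.
Convertible notes (debt portion): weight = 200/1070.5 = 0.1868; after-tax cost = 4% × (1 − 0%) = 4.0000%.
WACC = 0.4848 × 9.4300% + 0.0574 × 4.5000% + 0.2709 × 7.1000% + 0.1868 × 4.0000% = 7.5011%.

7.50%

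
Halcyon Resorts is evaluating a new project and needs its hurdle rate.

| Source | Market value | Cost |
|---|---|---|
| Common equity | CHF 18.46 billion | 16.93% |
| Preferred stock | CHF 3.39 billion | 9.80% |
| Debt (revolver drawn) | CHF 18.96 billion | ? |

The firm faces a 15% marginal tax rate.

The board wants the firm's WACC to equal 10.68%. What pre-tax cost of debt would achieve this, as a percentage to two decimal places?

5.59%

Total capital V = 18.46 + 3.39 + 18.96 = 40.81.
Equity weight = 18.46/40.81 = 0.4523.
Preferred weight = 3.39/40.81 = 0.0831.
Revolver drawn weight = 18.96/40.81 = 0.4646.
Equity contribution = 0.4523 × 16.93% = 7.6581%.
Preferred contribution = 0.0831 × 9.8% = 0.8141%.
Remaining for debt = 10.68% − 8.4722% = 2.2078%.
Rd × (1 − 15%) × 0.4646 = 2.2078%  ⇒  Rd = 5.5908%.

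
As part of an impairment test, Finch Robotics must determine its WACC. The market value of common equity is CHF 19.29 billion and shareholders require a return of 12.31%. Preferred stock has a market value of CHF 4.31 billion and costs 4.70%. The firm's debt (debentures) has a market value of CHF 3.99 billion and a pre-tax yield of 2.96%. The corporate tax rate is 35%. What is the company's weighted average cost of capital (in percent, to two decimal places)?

Total capital V = 19.29 + 4.31 + 3.99 = 27.59.
Equity: weight = 19.29/27.59 = 0.6992; cost = 12.31%.
Preferred: weight = 4.31/27.59 = 0.1562; cost = 4.7%.
Debentures: weight = 3.99/27.59 = 0.1446; after-tax cost = 2.96% × (1 − 35%) = 1.9240%.
WACC = 0.6992 × 12.3100% + 0.1562 × 4.7000% + 0.1446 × 1.9240% = 9.6192%.

9.62%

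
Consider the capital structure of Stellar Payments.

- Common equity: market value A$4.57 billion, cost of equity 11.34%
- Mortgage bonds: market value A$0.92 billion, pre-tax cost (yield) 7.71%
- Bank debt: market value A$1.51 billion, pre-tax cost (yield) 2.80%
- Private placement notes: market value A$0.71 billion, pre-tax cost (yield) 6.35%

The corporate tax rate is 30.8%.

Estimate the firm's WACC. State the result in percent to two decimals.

8.14%

Total capital V = 4.57 + 0.92 + 1.51 + 0.71 = 7.71.
Equity: weight = 4.57/7.71 = 0.5927; cost = 11.34%.
Mortgage bonds: weight = 0.92/7.71 = 0.1193; after-tax cost = 7.71% × (1 − 30.8%) = 5.3353%.
Bank debt: weight = 1.51/7.71 = 0.1958; after-tax cost = 2.8% × (1 − 30.8%) = 1.9376%.
Private placement notes: weight = 0.71/7.71 = 0.0921; after-tax cost = 6.35% × (1 − 30.8%) = 4.3942%.
WACC = 0.5927 × 11.3400% + 0.1193 × 5.3353% + 0.1958 × 1.9376% + 0.0921 × 4.3942% = 8.1424%.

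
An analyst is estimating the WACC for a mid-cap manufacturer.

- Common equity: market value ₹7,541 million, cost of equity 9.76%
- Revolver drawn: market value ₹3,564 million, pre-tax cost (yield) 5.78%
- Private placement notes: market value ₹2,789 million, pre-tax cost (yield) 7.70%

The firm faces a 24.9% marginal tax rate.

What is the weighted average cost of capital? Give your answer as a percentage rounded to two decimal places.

Total capital V = 7541 + 3564 + 2789 = 13894.
Equity: weight = 7541/13894 = 0.5428; cost = 9.76%.
Revolver drawn: weight = 3564/13894 = 0.2565; after-tax cost = 5.78% × (1 − 24.9%) = 4.3408%.
Private placement notes: weight = 2789/13894 = 0.2007; after-tax cost = 7.7% × (1 − 24.9%) = 5.7827%.
WACC = 0.5428 × 9.7600% + 0.2565 × 4.3408% + 0.2007 × 5.7827% = 7.5715%.

7.57%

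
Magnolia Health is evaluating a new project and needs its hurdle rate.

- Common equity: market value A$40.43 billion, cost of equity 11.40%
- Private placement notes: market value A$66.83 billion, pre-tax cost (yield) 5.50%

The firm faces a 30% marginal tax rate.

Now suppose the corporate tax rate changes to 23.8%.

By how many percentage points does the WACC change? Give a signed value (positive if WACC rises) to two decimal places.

Current WACC:
Total capital V = 40.43 + 66.83 = 107.26.
Equity: weight = 40.43/107.26 = 0.3769; cost = 11.4%.
Private placement notes: weight = 66.83/107.26 = 0.6231; after-tax cost = 5.5% × (1 − 30%) = 3.8500%.
WACC = 0.3769 × 11.4000% + 0.6231 × 3.8500% = 6.6959%.
After the change:
Total capital V = 40.43 + 66.83 = 107.26.
Equity: weight = 40.43/107.26 = 0.3769; cost = 11.4%.
Private placement notes: weight = 66.83/107.26 = 0.6231; after-tax cost = 5.5% × (1 − 23.8%) = 4.1910%.
WACC = 0.3769 × 11.4000% + 0.6231 × 4.1910% = 6.9083%.
Change in WACC = 6.9083% − 6.6959% = 0.2125 pp.

+0.21 pp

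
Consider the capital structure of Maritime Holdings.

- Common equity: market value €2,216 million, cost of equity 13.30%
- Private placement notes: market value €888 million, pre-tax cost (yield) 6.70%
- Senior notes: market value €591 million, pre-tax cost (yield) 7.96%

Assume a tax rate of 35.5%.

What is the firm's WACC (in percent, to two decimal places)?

Total capital V = 2216 + 888 + 591 = 3695.
Equity: weight = 2216/3695 = 0.5997; cost = 13.3%.
Private placement notes: weight = 888/3695 = 0.2403; after-tax cost = 6.7% × (1 − 35.5%) = 4.3215%.
Senior notes: weight = 591/3695 = 0.1599; after-tax cost = 7.96% × (1 − 35.5%) = 5.1342%.
WACC = 0.5997 × 13.3000% + 0.2403 × 4.3215% + 0.1599 × 5.1342% = 9.8362%.

9.84%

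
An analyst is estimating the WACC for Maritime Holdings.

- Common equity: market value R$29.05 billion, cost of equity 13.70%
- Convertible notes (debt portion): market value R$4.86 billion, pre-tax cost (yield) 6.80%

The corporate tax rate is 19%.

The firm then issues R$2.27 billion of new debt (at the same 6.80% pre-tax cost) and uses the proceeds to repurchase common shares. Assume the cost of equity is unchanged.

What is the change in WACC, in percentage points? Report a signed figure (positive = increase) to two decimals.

-0.55 pp

Current WACC:
Total capital V = 29.05 + 4.86 = 33.91.
Equity: weight = 29.05/33.91 = 0.8567; cost = 13.7%.
Convertible notes (debt portion): weight = 4.86/33.91 = 0.1433; after-tax cost = 6.8% × (1 − 19%) = 5.5080%.
WACC = 0.8567 × 13.7000% + 0.1433 × 5.5080% = 12.5259%.
After the change:
Total capital V = 26.78 + 7.13 = 33.91.
Equity: weight = 26.78/33.91 = 0.7897; cost = 13.7%.
Convertible notes (debt portion): weight = 7.13/33.91 = 0.2103; after-tax cost = 6.8% × (1 − 19%) = 5.5080%.
WACC = 0.7897 × 13.7000% + 0.2103 × 5.5080% = 11.9775%.
Change in WACC = 11.9775% − 12.5259% = -0.5484 pp.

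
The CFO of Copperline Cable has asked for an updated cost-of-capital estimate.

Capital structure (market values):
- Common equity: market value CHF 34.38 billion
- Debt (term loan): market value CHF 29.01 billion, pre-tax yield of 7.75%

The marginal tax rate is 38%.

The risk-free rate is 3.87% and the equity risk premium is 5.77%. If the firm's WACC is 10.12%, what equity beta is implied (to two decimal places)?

Total capital V = 34.38 + 29.01 = 63.39.
Equity weight = 34.38/63.39 = 0.5424.
Term loan weight = 29.01/63.39 = 0.4576.
Debt contribution = 0.4576 × 7.75% × (1 − 38%) = 2.1990%.
Required equity contribution = 10.12% − 2.1990% = 7.9210%  ⇒  Re = 14.6048%.
CAPM: 14.6048% = 3.87% + β × 5.77%  ⇒  β = 1.8605.

1.86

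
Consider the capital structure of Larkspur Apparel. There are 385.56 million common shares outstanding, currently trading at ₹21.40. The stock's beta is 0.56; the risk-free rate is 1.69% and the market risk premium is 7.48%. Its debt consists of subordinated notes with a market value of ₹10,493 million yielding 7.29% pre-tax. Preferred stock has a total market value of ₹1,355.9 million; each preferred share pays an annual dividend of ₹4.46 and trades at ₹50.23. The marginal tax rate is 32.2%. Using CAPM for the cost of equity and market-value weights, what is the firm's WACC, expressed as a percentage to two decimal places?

5.59%

Cost of equity via CAPM: Re = 1.69% + 0.56 × 7.48% = 5.8788%.
Cost of preferred: Rp = 4.46 / 50.23 = 8.8792%.
Market value of equity E = 21.4 × 385.56m = 8250.984m.
Total capital V = 8250.984 + 1355.9 + 10493 = 20099.884.
Equity: weight = 8250.984/20099.884 = 0.4105; cost = 5.8788%.
Preferred: weight = 1355.9/20099.884 = 0.0675; cost = 8.8792%.
Subordinated notes: weight = 10493/20099.884 = 0.5220; after-tax cost = 7.29% × (1 − 32.2%) = 4.9426%.
WACC = 0.4105 × 5.8788% + 0.0675 × 8.8792% + 0.5220 × 4.9426% = 5.5925%.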